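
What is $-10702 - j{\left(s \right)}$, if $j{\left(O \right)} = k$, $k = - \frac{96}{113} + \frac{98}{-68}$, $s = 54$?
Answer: $- \frac{41108283}{3842} \approx -10700.0$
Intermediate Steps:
$k = - \frac{8801}{3842}$ ($k = \left(-96\right) \frac{1}{113} + 98 \left(- \frac{1}{68}\right) = - \frac{96}{113} - \frac{49}{34} = - \frac{8801}{3842} \approx -2.2907$)
$j{\left(O \right)} = - \frac{8801}{3842}$
$-10702 - j{\left(s \right)} = -10702 - - \frac{8801}{3842} = -10702 + \frac{8801}{3842} = - \frac{41108283}{3842}$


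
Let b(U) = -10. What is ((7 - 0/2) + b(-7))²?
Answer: 9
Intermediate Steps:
((7 - 0/2) + b(-7))² = ((7 - 0/2) - 10)² = ((7 - 1*0) - 10)² = ((7 + 0) - 10)² = (7 - 10)² = (-3)² = 9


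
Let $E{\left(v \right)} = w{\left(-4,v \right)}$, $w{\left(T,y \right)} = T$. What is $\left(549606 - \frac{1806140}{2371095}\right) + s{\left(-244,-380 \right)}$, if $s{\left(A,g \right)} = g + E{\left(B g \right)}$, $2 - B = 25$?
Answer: $\frac{260451146390}{474219} \approx 5.4922 \cdot 10^{5}$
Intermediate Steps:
$B = -23$ ($B = 2 - 25 = -23$)
$E{\left(v \right)} = -4$
$s{\left(A,g \right)} = -4 + g$ ($s{\left(A,g \right)} = g - 4 = -4 + g$)
$\left(549606 - \frac{1806140}{2371095}\right) + s{\left(-244,-380 \right)} = \left(549606 - \frac{1806140}{2371095}\right) - 384 = \left(549606 - \frac{361228}{474219}\right) - 384 = \frac{260633246486}{474219} - 384 = \frac{260451146390}{474219}$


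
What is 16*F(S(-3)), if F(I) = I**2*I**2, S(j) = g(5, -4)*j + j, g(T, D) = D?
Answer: 104976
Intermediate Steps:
S(j) = -3*j (S(j) = -4*j + j = -3*j)
F(I) = I**4
16*F(S(-3)) = 16*(-3*(-3))**4 = 16*9**4 = 16*6561 = 104976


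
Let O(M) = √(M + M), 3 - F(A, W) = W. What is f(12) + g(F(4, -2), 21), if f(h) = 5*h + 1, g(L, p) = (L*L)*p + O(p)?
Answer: 586 + √42 ≈ 592.48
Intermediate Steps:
F(A, W) = 3 - W
O(M) = √2*√M (O(M) = √(2*M) = √2*√M)
g(L, p) = p*L² + √2*√p (g(L, p) = (L*L)*p + √2*√p = L²*p + √2*√p = p*L² + √2*√p)
f(h) = 1 + 5*h
f(12) + g(F(4, -2), 21) = (1 + 5*12) + (21*(3 - 1*(-2))² + √2*√21) = (1 + 60) + (21*(3 + 2)² + √42) = 61 + (21*5² + √42) = 61 + (21*25 + √42) = 61 + (525 + √42) = 586 + √42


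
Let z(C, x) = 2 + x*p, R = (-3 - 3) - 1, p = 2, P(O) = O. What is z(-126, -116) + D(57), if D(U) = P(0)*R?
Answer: -230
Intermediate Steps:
R = -7 (R = -6 - 1 = -7)
D(U) = 0 (D(U) = 0*(-7) = 0)
z(C, x) = 2 + 2*x (z(C, x) = 2 + x*2 = 2 + 2*x)
z(-126, -116) + D(57) = (2 + 2*(-116)) + 0 = (2 - 232) + 0 = -230 + 0 = -230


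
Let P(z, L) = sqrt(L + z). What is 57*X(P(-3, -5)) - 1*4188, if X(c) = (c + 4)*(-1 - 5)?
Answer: -5556 - 684*I*sqrt(2) ≈ -5556.0 - 967.32*I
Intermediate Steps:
X(c) = -24 - 6*c (X(c) = (4 + c)*(-6) = -24 - 6*c)
57*X(P(-3, -5)) - 1*4188 = 57*(-24 - 6*sqrt(-5 - 3)) - 1*4188 = 57*(-24 - 12*I*sqrt(2)) - 4188 = (-1368 - 684*I*sqrt(2)) - 4188 = -5556 - 684*I*sqrt(2)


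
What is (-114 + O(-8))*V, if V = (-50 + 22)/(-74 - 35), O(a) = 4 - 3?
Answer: -3164/109 ≈ -29.028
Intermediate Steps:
O(a) = 1
V = 28/109 (V = -28/(-109) = -28*(-1/109) = 28/109 ≈ 0.25688)
(-114 + O(-8))*V = (-114 + 1)*(28/109) = -113*28/109 = -3164/109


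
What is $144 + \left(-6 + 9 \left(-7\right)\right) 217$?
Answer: $-14829$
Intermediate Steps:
$144 + \left(-6 + 9 \left(-7\right)\right) 217 = 144 + \left(-6 - 63\right) 217 = 144 - 14973 = -14829$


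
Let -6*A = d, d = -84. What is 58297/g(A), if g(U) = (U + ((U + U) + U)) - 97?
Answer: -58297/41 ≈ -1421.9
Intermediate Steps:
A = 14 (A = -1/6*(-84) = 14)
g(U) = -97 + 4*U (g(U) = (U + (2*U + U)) - 97 = (U + 3*U) - 97 = 4*U - 97 = -97 + 4*U)
58297/g(A) = 58297/(-97 + 4*14) = 58297/(-97 + 56) = 58297/(-41) = 58297*(-1/41) = -58297/41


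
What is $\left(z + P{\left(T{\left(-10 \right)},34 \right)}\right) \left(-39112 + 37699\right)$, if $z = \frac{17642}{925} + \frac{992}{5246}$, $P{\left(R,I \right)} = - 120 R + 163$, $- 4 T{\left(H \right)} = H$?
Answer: $\frac{403645929417}{2426275} \approx 1.6636 \cdot 10^{5}$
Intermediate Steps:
$T{\left(H \right)} = - \frac{H}{4}$
$P{\left(R,I \right)} = 163 - 120 R$
$z = \frac{46733766}{2426275}$ ($z = 17642 \cdot \frac{1}{925} + 992 \cdot \frac{1}{5246} = \frac{17642}{925} + \frac{496}{2623} = \frac{46733766}{2426275} \approx 19.262$)
$\left(z + P{\left(T{\left(-10 \right)},34 \right)}\right) \left(-39112 + 37699\right) = \left(\frac{46733766}{2426275} + \left(163 - 120 \left(\left(- \frac{1}{4}\right) \left(-10\right)\right)\right)\right) \left(-39112 + 37699\right) = \left(\frac{46733766}{2426275} + \left(163 - 300\right)\right) \left(-1413\right) = \left(\frac{46733766}{2426275} - 137\right) \left(-1413\right) = \left(- \frac{285665909}{2426275}\right) \left(-1413\right) = \frac{403645929417}{2426275}$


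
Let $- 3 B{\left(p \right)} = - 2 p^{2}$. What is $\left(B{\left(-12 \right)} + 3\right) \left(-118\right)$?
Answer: $-11682$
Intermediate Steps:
$B{\left(p \right)} = \frac{2 p^{2}}{3}$ ($B{\left(p \right)} = - \frac{\left(-2\right) p^{2}}{3} = \frac{2 p^{2}}{3}$)
$\left(B{\left(-12 \right)} + 3\right) \left(-118\right) = \left(\frac{2 \left(-12\right)^{2}}{3} + 3\right) \left(-118\right) = \left(\frac{2}{3} \cdot 144 + 3\right) \left(-118\right) = \left(96 + 3\right) \left(-118\right) = 99 \left(-118\right) = -11682$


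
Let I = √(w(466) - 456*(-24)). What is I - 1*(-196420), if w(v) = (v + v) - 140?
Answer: 196420 + 6*√326 ≈ 1.9653e+5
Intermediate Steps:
w(v) = -140 + 2*v (w(v) = 2*v - 140 = -140 + 2*v)
I = 6*√326 (I = √((-140 + 2*466) - 456*(-24)) = √((-140 + 932) + 10944) = √(792 + 10944) = √11736 = 6*√326 ≈ 108.33)
I - 1*(-196420) = 6*√326 - 1*(-196420) = 6*√326 + 196420 = 196420 + 6*√326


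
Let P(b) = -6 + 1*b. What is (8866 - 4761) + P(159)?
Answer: 4258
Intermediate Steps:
P(b) = -6 + b
(8866 - 4761) + P(159) = (8866 - 4761) + (-6 + 159) = 4105 + 153 = 4258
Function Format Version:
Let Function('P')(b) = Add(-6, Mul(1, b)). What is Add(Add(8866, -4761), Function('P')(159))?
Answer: 4258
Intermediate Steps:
Function('P')(b) = Add(-6, b)
Add(Add(8866, -4761), Function('P')(159)) = Add(Add(8866, -4761), Add(-6, 159)) = Add(4105, 153) = 4258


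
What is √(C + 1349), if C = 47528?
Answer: √48877 ≈ 221.08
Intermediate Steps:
√(C + 1349) = √(47528 + 1349) = √48877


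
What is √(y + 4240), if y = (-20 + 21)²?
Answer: √4241 ≈ 65.123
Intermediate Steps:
y = 1 (y = 1² = 1)
√(y + 4240) = √(1 + 4240) = √4241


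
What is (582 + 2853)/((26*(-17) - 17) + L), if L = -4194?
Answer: -1145/1551 ≈ -0.73823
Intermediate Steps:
(582 + 2853)/((26*(-17) - 17) + L) = (582 + 2853)/((26*(-17) - 17) - 4194) = 3435/((-442 - 17) - 4194) = 3435/(-459 - 4194) = 3435/(-4653) = 3435*(-1/4653) = -1145/1551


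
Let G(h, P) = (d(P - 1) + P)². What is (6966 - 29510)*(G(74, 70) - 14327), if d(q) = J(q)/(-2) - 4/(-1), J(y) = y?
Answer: 287813612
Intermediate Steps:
d(q) = 4 - q/2 (d(q) = q/(-2) - 4/(-1) = q*(-½) - 4*(-1) = -q/2 + 4 = 4 - q/2)
G(h, P) = (9/2 + P/2)² (G(h, P) = ((4 - (P - 1)/2) + P)² = ((4 - (-1 + P)/2) + P)² = ((4 + (½ - P/2)) + P)² = ((9/2 - P/2) + P)² = (9/2 + P/2)²)
(6966 - 29510)*(G(74, 70) - 14327) = (6966 - 29510)*((9 + 70)²/4 - 14327) = -22544*((¼)*79² - 14327) = -22544*((¼)*6241 - 14327) = -22544*(6241/4 - 14327) = -22544*(-51067/4) = 287813612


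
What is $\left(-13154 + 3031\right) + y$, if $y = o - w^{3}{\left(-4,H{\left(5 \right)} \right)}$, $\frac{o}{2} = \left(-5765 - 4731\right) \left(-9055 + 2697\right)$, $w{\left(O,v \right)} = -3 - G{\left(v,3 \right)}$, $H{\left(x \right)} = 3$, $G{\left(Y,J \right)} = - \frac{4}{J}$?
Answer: $\frac{3603339476}{27} \approx 1.3346 \cdot 10^{8}$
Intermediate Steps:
$w{\left(O,v \right)} = - \frac{5}{3}$ ($w{\left(O,v \right)} = -3 - - \frac{4}{3} = -3 + \frac{4}{3} = - \frac{5}{3}$)
$o = 133467136$ ($o = 2 \left(-5765 - 4731\right) \left(-9055 + 2697\right) = 2 \left(\left(-10496\right) \left(-6358\right)\right) = 2 \cdot 66733568 = 133467136$)
$y = \frac{3603612797}{27}$ ($y = 133467136 - \left(- \frac{5}{3}\right)^{3} = 133467136 - - \frac{125}{27} = 133467136 + \frac{125}{27} = \frac{3603612797}{27} \approx 1.3347 \cdot 10^{8}$)
$\left(-13154 + 3031\right) + y = \left(-13154 + 3031\right) + \frac{3603612797}{27} = -10123 + \frac{3603612797}{27} = \frac{3603339476}{27}$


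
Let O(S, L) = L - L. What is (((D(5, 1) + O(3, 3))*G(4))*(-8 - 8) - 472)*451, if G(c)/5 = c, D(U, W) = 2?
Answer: -501512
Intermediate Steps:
O(S, L) = 0
G(c) = 5*c
(((D(5, 1) + O(3, 3))*G(4))*(-8 - 8) - 472)*451 = (((2 + 0)*(5*4))*(-8 - 8) - 472)*451 = ((2*20)*(-16) - 472)*451 = (40*(-16) - 472)*451 = (-640 - 472)*451 = -1112*451 = -501512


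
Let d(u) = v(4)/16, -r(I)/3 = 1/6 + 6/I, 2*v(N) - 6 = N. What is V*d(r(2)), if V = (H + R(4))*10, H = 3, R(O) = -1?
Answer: 25/4 ≈ 6.2500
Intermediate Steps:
v(N) = 3 + N/2
r(I) = -1/2 - 18/I (r(I) = -3*(1/6 + 6/I) = -1/2 - 18/I)
d(u) = 5/16 (d(u) = (3 + (1/2)*4)/16 = (3 + 2)*(1/16) = 5*(1/16) = 5/16)
V = 20 (V = (3 - 1)*10 = 2*10 = 20)
V*d(r(2)) = 20*(5/16) = 25/4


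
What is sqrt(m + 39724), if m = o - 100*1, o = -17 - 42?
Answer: sqrt(39565) ≈ 198.91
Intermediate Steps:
o = -59
m = -159 (m = -59 - 100*1 = -59 - 100 = -159)
sqrt(m + 39724) = sqrt(-159 + 39724) = sqrt(39565)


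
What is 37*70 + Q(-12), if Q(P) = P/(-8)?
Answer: 5183/2 ≈ 2591.5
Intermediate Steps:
Q(P) = -P/8 (Q(P) = P*(-1/8) = -P/8)
37*70 + Q(-12) = 37*70 - 1/8*(-12) = 2590 + 3/2 = 5183/2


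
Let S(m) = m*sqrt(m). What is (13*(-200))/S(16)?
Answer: -325/8 ≈ -40.625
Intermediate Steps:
S(m) = m**(3/2)
(13*(-200))/S(16) = (13*(-200))/(16**(3/2)) = -2600/64 = -2600*1/64 = -325/8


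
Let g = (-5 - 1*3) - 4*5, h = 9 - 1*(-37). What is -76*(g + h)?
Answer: -1368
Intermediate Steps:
h = 46 (h = 9 + 37 = 46)
g = -28 (g = (-5 - 3) - 20 = -8 - 20 = -28)
-76*(g + h) = -76*(-28 + 46) = -76*18 = -1368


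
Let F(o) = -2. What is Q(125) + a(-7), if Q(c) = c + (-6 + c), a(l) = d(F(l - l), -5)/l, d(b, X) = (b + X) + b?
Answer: 1717/7 ≈ 245.29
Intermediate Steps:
d(b, X) = X + 2*b (d(b, X) = (X + b) + b = X + 2*b)
a(l) = -9/l (a(l) = (-5 + 2*(-2))/l = (-5 - 4)/l = -9/l)
Q(c) = -6 + 2*c
Q(125) + a(-7) = (-6 + 2*125) - 9/(-7) = (-6 + 250) - 9*(-1/7) = 244 + 9/7 = 1717/7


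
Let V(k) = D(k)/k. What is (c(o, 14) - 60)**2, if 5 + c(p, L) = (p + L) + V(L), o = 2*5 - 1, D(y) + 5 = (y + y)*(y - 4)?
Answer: 97969/196 ≈ 499.84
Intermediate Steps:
D(y) = -5 + 2*y*(-4 + y) (D(y) = -5 + (y + y)*(y - 4) = -5 + (2*y)*(-4 + y) = -5 + 2*y*(-4 + y))
V(k) = (-5 - 8*k + 2*k**2)/k
o = 9 (o = 10 - 1 = 9)
c(p, L) = -13 + p - 5/L + 3*L (c(p, L) = -5 + ((p + L) + (-8 - 5/L + 2*L)) = -5 + ((L + p) + (-8 - 5/L + 2*L)) = -5 + (-8 + p - 5/L + 3*L) = -13 + p - 5/L + 3*L)
(c(o, 14) - 60)**2 = ((-13 + 9 - 5/14 + 3*14) - 60)**2 = ((-13 + 9 - 5*1/14 + 42) - 60)**2 = ((-13 + 9 - 5/14 + 42) - 60)**2 = (527/14 - 60)**2 = (-313/14)**2 = 97969/196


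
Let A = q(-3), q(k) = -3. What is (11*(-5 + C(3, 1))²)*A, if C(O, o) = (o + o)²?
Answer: -33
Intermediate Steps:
A = -3
C(O, o) = 4*o² (C(O, o) = (2*o)² = 4*o²)
(11*(-5 + C(3, 1))²)*A = (11*(-5 + 4*1²)²)*(-3) = (11*(-5 + 4*1)²)*(-3) = (11*(-5 + 4)²)*(-3) = (11*(-1)²)*(-3) = (11*1)*(-3) = 11*(-3) = -33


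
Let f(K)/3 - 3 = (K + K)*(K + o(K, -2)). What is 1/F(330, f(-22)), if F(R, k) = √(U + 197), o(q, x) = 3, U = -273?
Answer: -I*√19/38 ≈ -0.11471*I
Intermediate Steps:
f(K) = 9 + 6*K*(3 + K) (f(K) = 9 + 3*((K + K)*(K + 3)) = 9 + 3*((2*K)*(3 + K)) = 9 + 3*(2*K*(3 + K)) = 9 + 6*K*(3 + K))
F(R, k) = 2*I*√19 (F(R, k) = √(-273 + 197) = √(-76) = 2*I*√19)
1/F(330, f(-22)) = 1/(2*I*√19) = -I*√19/38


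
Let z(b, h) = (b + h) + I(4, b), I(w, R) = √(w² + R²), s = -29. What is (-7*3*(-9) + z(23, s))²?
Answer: (183 + √545)² ≈ 42578.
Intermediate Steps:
I(w, R) = √(R² + w²)
z(b, h) = b + h + √(16 + b²) (z(b, h) = (b + h) + √(b² + 4²) = (b + h) + √(b² + 16) = (b + h) + √(16 + b²) = b + h + √(16 + b²))
(-7*3*(-9) + z(23, s))² = (-7*3*(-9) + (23 - 29 + √(16 + 23²)))² = (-21*(-9) + (23 - 29 + √(16 + 529)))² = (189 + (23 - 29 + √545))² = (189 + (-6 + √545))² = (183 + √545)²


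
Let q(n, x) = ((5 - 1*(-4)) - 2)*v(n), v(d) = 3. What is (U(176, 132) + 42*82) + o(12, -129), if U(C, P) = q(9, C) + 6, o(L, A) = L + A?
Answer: 3354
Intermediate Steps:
q(n, x) = 21 (q(n, x) = ((5 - 1*(-4)) - 2)*3 = ((5 + 4) - 2)*3 = (9 - 2)*3 = 7*3 = 21)
o(L, A) = A + L
U(C, P) = 27 (U(C, P) = 21 + 6 = 27)
(U(176, 132) + 42*82) + o(12, -129) = (27 + 42*82) + (-129 + 12) = (27 + 3444) - 117 = 3471 - 117 = 3354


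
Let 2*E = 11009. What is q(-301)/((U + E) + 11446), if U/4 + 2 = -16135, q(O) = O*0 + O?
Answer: 602/95195 ≈ 0.0063239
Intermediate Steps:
E = 11009/2 (E = (½)*11009 = 11009/2 ≈ 5504.5)
q(O) = O (q(O) = 0 + O = O)
U = -64548 (U = -8 + 4*(-16135) = -8 - 64540 = -64548)
q(-301)/((U + E) + 11446) = -301/((-64548 + 11009/2) + 11446) = -301/(-118087/2 + 11446) = -301/(-95195/2) = -301*(-2/95195) = 602/95195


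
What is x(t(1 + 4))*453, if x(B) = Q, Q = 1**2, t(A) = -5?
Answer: 453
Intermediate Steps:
Q = 1
x(B) = 1
x(t(1 + 4))*453 = 1*453 = 453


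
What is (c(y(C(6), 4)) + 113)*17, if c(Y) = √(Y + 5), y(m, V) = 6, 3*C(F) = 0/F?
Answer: 1921 + 17*√11 ≈ 1977.4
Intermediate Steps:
C(F) = 0 (C(F) = (0/F)/3 = (⅓)*0 = 0)
c(Y) = √(5 + Y)
(c(y(C(6), 4)) + 113)*17 = (√(5 + 6) + 113)*17 = (√11 + 113)*17 = (113 + √11)*17 = 1921 + 17*√11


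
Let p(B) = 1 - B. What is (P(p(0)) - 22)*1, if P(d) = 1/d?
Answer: -21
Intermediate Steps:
(P(p(0)) - 22)*1 = (1/(1 - 1*0) - 22)*1 = (1/(1 + 0) - 22)*1 = (1/1 - 22)*1 = (1 - 22)*1 = -21*1 = -21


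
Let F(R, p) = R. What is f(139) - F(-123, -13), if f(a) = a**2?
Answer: 19444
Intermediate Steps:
f(139) - F(-123, -13) = 139**2 - 1*(-123) = 19321 + 123 = 19444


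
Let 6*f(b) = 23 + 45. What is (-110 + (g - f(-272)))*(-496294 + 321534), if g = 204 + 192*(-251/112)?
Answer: 1275748000/21 ≈ 6.0750e+7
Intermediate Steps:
f(b) = 34/3 (f(b) = (23 + 45)/6 = (⅙)*68 = 34/3)
g = -1584/7 (g = 204 + 192*(-251*1/112) = 204 + 192*(-251/112) = 204 - 3012/7 = -1584/7 ≈ -226.29)
(-110 + (g - f(-272)))*(-496294 + 321534) = (-110 + (-1584/7 - 1*34/3))*(-496294 + 321534) = (-110 + (-1584/7 - 34/3))*(-174760) = (-110 - 4990/21)*(-174760) = -7300/21*(-174760) = 1275748000/21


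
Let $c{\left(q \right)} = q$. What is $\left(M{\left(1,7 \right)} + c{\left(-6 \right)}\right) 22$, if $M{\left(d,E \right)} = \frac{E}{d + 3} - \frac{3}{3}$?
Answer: $- \frac{231}{2} \approx -115.5$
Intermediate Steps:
$M{\left(d,E \right)} = -1 + \frac{E}{3 + d}$ ($M{\left(d,E \right)} = \frac{E}{3 + d} - 1 = -1 + \frac{E}{3 + d}$)
$\left(M{\left(1,7 \right)} + c{\left(-6 \right)}\right) 22 = \left(\frac{-3 + 7 - 1}{3 + 1} - 6\right) 22 = \left(\frac{-3 + 7 - 1}{4} - 6\right) 22 = \left(\frac{1}{4} \cdot 3 - 6\right) 22 = \left(\frac{3}{4} - 6\right) 22 = \left(- \frac{21}{4}\right) 22 = - \frac{231}{2}$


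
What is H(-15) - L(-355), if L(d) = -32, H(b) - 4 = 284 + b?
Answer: 305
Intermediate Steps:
H(b) = 288 + b (H(b) = 4 + (284 + b) = 288 + b)
H(-15) - L(-355) = (288 - 15) - 1*(-32) = 273 + 32 = 305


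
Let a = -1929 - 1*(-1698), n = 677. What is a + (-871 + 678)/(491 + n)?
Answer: -270001/1168 ≈ -231.17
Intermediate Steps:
a = -231 (a = -1929 + 1698 = -231)
a + (-871 + 678)/(491 + n) = -231 + (-871 + 678)/(491 + 677) = -231 - 193/1168 = -270001/1168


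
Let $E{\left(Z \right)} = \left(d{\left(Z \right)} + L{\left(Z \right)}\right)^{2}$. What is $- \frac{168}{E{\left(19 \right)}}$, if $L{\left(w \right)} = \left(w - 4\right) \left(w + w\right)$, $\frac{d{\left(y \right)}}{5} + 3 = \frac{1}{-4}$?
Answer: $- \frac{2688}{4906225} \approx -0.00054788$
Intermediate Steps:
$d{\left(y \right)} = - \frac{65}{4}$ ($d{\left(y \right)} = -15 + \frac{5}{-4} = -15 + 5 \left(- \frac{1}{4}\right) = -15 - \frac{5}{4} = - \frac{65}{4}$)
$L{\left(w \right)} = 2 w \left(-4 + w\right)$ ($L{\left(w \right)} = \left(-4 + w\right) 2 w = 2 w \left(-4 + w\right)$)
$E{\left(Z \right)} = \left(- \frac{65}{4} + 2 Z \left(-4 + Z\right)\right)^{2}$
$- \frac{168}{E{\left(19 \right)}} = - \frac{168}{\frac{1}{16} \left(-65 + 8 \cdot 19 \left(-4 + 19\right)\right)^{2}} = - \frac{168}{\frac{1}{16} \left(-65 + 8 \cdot 19 \cdot 15\right)^{2}} = - \frac{168}{\frac{1}{16} \left(-65 + 2280\right)^{2}} = - \frac{168}{\frac{1}{16} \cdot 2215^{2}} = - \frac{168}{\frac{1}{16} \cdot 4906225} = - \frac{168}{\frac{4906225}{16}} = \left(-168\right) \frac{16}{4906225} = - \frac{2688}{4906225}$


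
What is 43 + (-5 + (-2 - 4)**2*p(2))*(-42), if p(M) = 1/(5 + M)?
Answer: 37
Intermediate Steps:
43 + (-5 + (-2 - 4)**2*p(2))*(-42) = 43 + (-5 + (-2 - 4)**2/(5 + 2))*(-42) = 43 + (-5 + (-6)**2/7)*(-42) = 43 + (-5 + 36*(1/7))*(-42) = 43 + (-5 + 36/7)*(-42) = 43 + (1/7)*(-42) = 43 - 6 = 37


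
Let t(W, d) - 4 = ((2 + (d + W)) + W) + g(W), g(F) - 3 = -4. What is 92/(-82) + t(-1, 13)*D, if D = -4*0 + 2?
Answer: 1266/41 ≈ 30.878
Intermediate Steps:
g(F) = -1 (g(F) = 3 - 4 = -1)
D = 2 (D = 0 + 2 = 2)
t(W, d) = 5 + d + 2*W (t(W, d) = 4 + (((2 + (d + W)) + W) - 1) = 4 + (((2 + (W + d)) + W) - 1) = 4 + (((2 + W + d) + W) - 1) = 4 + ((2 + d + 2*W) - 1) = 4 + (1 + d + 2*W) = 5 + d + 2*W)
92/(-82) + t(-1, 13)*D = 92/(-82) + (5 + 13 + 2*(-1))*2 = 92*(-1/82) + (5 + 13 - 2)*2 = -46/41 + 16*2 = -46/41 + 32 = 1266/41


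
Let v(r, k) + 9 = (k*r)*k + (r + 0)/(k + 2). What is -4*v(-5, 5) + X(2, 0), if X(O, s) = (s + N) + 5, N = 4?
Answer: 3835/7 ≈ 547.86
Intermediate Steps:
v(r, k) = -9 + r*k**2 + r/(2 + k) (v(r, k) = -9 + ((k*r)*k + (r + 0)/(k + 2)) = -9 + (r*k**2 + r/(2 + k)) = -9 + r*k**2 + r/(2 + k))
X(O, s) = 9 + s (X(O, s) = (s + 4) + 5 = (4 + s) + 5 = 9 + s)
-4*v(-5, 5) + X(2, 0) = -4*(-18 - 5 - 9*5 - 5*5**3 + 2*(-5)*5**2)/(2 + 5) + (9 + 0) = -4*(-18 - 5 - 45 - 5*125 + 2*(-5)*25)/7 + 9 = -4*(-18 - 5 - 45 - 625 - 250)/7 + 9 = -4*(-943)/7 + 9 = -4*(-943/7) + 9 = 3772/7 + 9 = 3835/7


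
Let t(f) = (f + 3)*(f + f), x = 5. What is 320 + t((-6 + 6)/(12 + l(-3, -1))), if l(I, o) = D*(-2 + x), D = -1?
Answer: 320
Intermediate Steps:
l(I, o) = -3 (l(I, o) = -(-2 + 5) = -1*3 = -3)
t(f) = 2*f*(3 + f) (t(f) = (3 + f)*(2*f) = 2*f*(3 + f))
320 + t((-6 + 6)/(12 + l(-3, -1))) = 320 + 2*((-6 + 6)/(12 - 3))*(3 + (-6 + 6)/(12 - 3)) = 320 + 2*(0/9)*(3 + 0/9) = 320 + 2*(0*(1/9))*(3 + 0*(1/9)) = 320 + 2*0*(3 + 0) = 320 + 2*0*3 = 320 + 0 = 320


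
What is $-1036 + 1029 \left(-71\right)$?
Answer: $-74095$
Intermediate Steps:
$-1036 + 1029 \left(-71\right) = -1036 - 73059 = -74095$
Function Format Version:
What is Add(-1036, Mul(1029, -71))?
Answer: -74095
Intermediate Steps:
Add(-1036, Mul(1029, -71)) = Add(-1036, -73059) = -74095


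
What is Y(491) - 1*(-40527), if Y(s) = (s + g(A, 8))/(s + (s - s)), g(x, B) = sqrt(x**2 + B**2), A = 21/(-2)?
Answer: 40528 + sqrt(697)/982 ≈ 40528.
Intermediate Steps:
A = -21/2 (A = 21*(-1/2) = -21/2 ≈ -10.500)
g(x, B) = sqrt(B**2 + x**2)
Y(s) = (s + sqrt(697)/2)/s (Y(s) = (s + sqrt(8**2 + (-21/2)**2))/(s + (s - s)) = (s + sqrt(64 + 441/4))/(s + 0) = (s + sqrt(697/4))/s = (s + sqrt(697)/2)/s)
Y(491) - 1*(-40527) = (491 + sqrt(697)/2)/491 - 1*(-40527) = (491 + sqrt(697)/2)/491 + 40527 = (1 + sqrt(697)/982) + 40527 = 40528 + sqrt(697)/982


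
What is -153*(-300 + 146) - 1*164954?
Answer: -141392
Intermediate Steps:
-153*(-300 + 146) - 1*164954 = -153*(-154) - 164954 = 23562 - 164954 = -141392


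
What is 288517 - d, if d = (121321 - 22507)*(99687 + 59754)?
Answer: -15754714457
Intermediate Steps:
d = 15755002974 (d = 98814*159441 = 15755002974)
288517 - d = 288517 - 1*15755002974 = 288517 - 15755002974 = -15754714457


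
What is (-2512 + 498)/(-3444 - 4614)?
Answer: 1007/4029 ≈ 0.24994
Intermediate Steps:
(-2512 + 498)/(-3444 - 4614) = -2014/(-8058) = -2014*(-1/8058) = 1007/4029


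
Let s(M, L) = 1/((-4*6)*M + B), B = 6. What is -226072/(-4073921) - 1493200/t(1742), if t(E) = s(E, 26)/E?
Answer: 442971510733089350872/4073921 ≈ 1.0873e+14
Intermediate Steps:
s(M, L) = 1/(6 - 24*M) (s(M, L) = 1/((-4*6)*M + 6) = 1/(-24*M + 6) = 1/(6 - 24*M))
t(E) = -1/(E*(-6 + 24*E)) (t(E) = (-1/(-6 + 24*E))/E = -1/(E*(-6 + 24*E)))
-226072/(-4073921) - 1493200/t(1742) = -226072/(-4073921) - 1493200/((-⅙/(1742*(-1 + 4*1742)))) = -226072*(-1/4073921) - 1493200/((-⅙*1/1742/(-1 + 6968))) = 226072/4073921 - 1493200/((-⅙*1/1742/6967)) = 226072/4073921 - 1493200/((-⅙*1/1742*1/6967)) = 226072/4073921 - 1493200/(-1/72819084) = 226072/4073921 - 1493200*(-72819084) = 226072/4073921 + 108733456228800 = 442971510733089350872/4073921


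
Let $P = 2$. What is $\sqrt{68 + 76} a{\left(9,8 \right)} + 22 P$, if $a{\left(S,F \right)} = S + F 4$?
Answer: $536$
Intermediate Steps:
$a{\left(S,F \right)} = S + 4 F$
$\sqrt{68 + 76} a{\left(9,8 \right)} + 22 P = \sqrt{68 + 76} \left(9 + 4 \cdot 8\right) + 22 \cdot 2 = \sqrt{144} \left(9 + 32\right) + 44 = 12 \cdot 41 + 44 = 492 + 44 = 536$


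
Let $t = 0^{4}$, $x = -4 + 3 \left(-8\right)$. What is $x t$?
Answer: $0$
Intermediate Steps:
$x = -28$ ($x = -4 - 24 = -28$)
$t = 0$
$x t = \left(-28\right) 0 = 0$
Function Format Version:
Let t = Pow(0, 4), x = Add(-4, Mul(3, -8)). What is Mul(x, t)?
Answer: 0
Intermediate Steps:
x = -28 (x = Add(-4, -24) = -28)
t = 0
Mul(x, t) = Mul(-28, 0) = 0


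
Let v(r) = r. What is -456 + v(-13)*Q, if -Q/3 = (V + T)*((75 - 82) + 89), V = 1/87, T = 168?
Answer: 15568498/29 ≈ 5.3685e+5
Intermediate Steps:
V = 1/87 ≈ 0.011494
Q = -1198594/29 (Q = -3*(1/87 + 168)*((75 - 82) + 89) = -14617*(-7 + 89)/29 = -14617*82/29 = -3*1198594/87 = -1198594/29 ≈ -41331.)
-456 + v(-13)*Q = -456 - 13*(-1198594/29) = -456 + 15581722/29 = 15568498/29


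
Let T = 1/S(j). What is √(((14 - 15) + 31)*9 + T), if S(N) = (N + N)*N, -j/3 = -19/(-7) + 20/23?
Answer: √3236121722/3462 ≈ 16.432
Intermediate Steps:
j = -1731/161 (j = -3*(-19/(-7) + 20/23) = -3*(-19*(-⅐) + 20*(1/23)) = -3*(19/7 + 20/23) = -3*577/161 = -1731/161 ≈ -10.752)
S(N) = 2*N² (S(N) = (2*N)*N = 2*N²)
T = 25921/5992722 (T = 1/(2*(-1731/161)²) = 1/(2*(2996361/25921)) = 1/(5992722/25921) = 25921/5992722 ≈ 0.0043254)
√(((14 - 15) + 31)*9 + T) = √(((14 - 15) + 31)*9 + 25921/5992722) = √((-1 + 31)*9 + 25921/5992722) = √(30*9 + 25921/5992722) = √(270 + 25921/5992722) = √(1618060861/5992722) = √3236121722/3462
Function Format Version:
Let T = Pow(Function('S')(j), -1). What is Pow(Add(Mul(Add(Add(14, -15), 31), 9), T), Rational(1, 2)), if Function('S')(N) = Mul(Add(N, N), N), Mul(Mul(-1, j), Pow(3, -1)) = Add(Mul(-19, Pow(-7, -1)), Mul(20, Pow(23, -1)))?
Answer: Mul(Rational(1, 3462), Pow(3236121722, Rational(1, 2))) ≈ 16.432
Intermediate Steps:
j = Rational(-1731, 161) (j = Mul(-3, Add(Mul(-19, Pow(-7, -1)), Mul(20, Pow(23, -1)))) = Mul(-3, Add(Mul(-19, Rational(-1, 7)), Mul(20, Rational(1, 23)))) = Mul(-3, Add(Rational(19, 7), Rational(20, 23))) = Mul(-3, Rational(577, 161)) = Rational(-1731, 161) ≈ -10.752)
Function('S')(N) = Mul(2, Pow(N, 2)) (Function('S')(N) = Mul(Mul(2, N), N) = Mul(2, Pow(N, 2)))
T = Rational(25921, 5992722) (T = Pow(Mul(2, Pow(Rational(-1731, 161), 2)), -1) = Pow(Mul(2, Rational(2996361, 25921)), -1) = Pow(Rational(5992722, 25921), -1) = Rational(25921, 5992722) ≈ 0.0043254)
Pow(Add(Mul(Add(Add(14, -15), 31), 9), T), Rational(1, 2)) = Pow(Add(Mul(Add(Add(14, -15), 31), 9), Rational(25921, 5992722)), Rational(1, 2)) = Pow(Add(Mul(Add(-1, 31), 9), Rational(25921, 5992722)), Rational(1, 2)) = Pow(Add(Mul(30, 9), Rational(25921, 5992722)), Rational(1, 2)) = Pow(Add(270, Rational(25921, 5992722)), Rational(1, 2)) = Pow(Rational(1618060861, 5992722), Rational(1, 2)) = Mul(Rational(1, 3462), Pow(3236121722, Rational(1, 2)))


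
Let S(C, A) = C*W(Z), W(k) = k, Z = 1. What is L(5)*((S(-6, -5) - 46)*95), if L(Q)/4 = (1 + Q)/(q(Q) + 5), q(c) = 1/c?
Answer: -22800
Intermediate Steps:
S(C, A) = C (S(C, A) = C*1 = C)
L(Q) = 4*(1 + Q)/(5 + 1/Q) (L(Q) = 4*((1 + Q)/(1/Q + 5)) = 4*((1 + Q)/(5 + 1/Q)) = 4*(1 + Q)/(5 + 1/Q))
L(5)*((S(-6, -5) - 46)*95) = (4*5*(1 + 5)/(1 + 5*5))*((-6 - 46)*95) = (4*5*6/(1 + 25))*(-52*95) = (4*5*6/26)*(-4940) = (4*5*(1/26)*6)*(-4940) = (60/13)*(-4940) = -22800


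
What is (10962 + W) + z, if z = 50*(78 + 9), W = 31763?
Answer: 47075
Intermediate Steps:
z = 4350 (z = 50*87 = 4350)
(10962 + W) + z = (10962 + 31763) + 4350 = 42725 + 4350 = 47075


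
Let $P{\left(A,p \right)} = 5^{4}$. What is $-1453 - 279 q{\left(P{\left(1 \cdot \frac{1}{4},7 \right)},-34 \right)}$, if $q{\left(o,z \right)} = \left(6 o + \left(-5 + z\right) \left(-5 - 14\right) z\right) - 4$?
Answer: $5982539$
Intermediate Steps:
$P{\left(A,p \right)} = 625$
$q{\left(o,z \right)} = -4 + 6 o + z \left(95 - 19 z\right)$ ($q{\left(o,z \right)} = \left(6 o + \left(-5 + z\right) \left(-19\right) z\right) - 4 = \left(6 o + \left(95 - 19 z\right) z\right) - 4 = \left(6 o + z \left(95 - 19 z\right)\right) - 4 = -4 + 6 o + z \left(95 - 19 z\right)$)
$-1453 - 279 q{\left(P{\left(1 \cdot \frac{1}{4},7 \right)},-34 \right)} = -1453 - 279 \left(-4 - 19 \left(-34\right)^{2} + 6 \cdot 625 + 95 \left(-34\right)\right) = -1453 - 279 \left(-4 - 21964 + 3750 - 3230\right) = -1453 - -5983992 = -1453 + 5983992 = 5982539$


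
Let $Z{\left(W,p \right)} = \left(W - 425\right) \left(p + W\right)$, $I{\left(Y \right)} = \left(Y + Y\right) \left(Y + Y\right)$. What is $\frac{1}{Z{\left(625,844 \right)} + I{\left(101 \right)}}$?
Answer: $\frac{1}{334604} \approx 2.9886 \cdot 10^{-6}$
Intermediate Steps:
$I{\left(Y \right)} = 4 Y^{2}$ ($I{\left(Y \right)} = 2 Y 2 Y = 4 Y^{2}$)
$Z{\left(W,p \right)} = \left(-425 + W\right) \left(W + p\right)$
$\frac{1}{Z{\left(625,844 \right)} + I{\left(101 \right)}} = \frac{1}{\left(625^{2} - 265625 - 358700 + 625 \cdot 844\right) + 4 \cdot 101^{2}} = \frac{1}{\left(390625 - 265625 - 358700 + 527500\right) + 4 \cdot 10201} = \frac{1}{293800 + 40804} = \frac{1}{334604}$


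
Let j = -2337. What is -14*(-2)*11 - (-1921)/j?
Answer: 717875/2337 ≈ 307.18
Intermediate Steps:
-14*(-2)*11 - (-1921)/j = -14*(-2)*11 - (-1921)/(-2337) = 28*11 - (-1921)*(-1)/2337 = 308 - 1*1921/2337 = 308 - 1921/2337 = 717875/2337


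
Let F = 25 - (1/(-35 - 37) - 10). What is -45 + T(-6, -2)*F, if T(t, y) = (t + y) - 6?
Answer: -19267/36 ≈ -535.19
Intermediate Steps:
T(t, y) = -6 + t + y
F = 2521/72 (F = 25 - (1/(-72) - 10) = 25 - (-1/72 - 10) = 25 - 1*(-721/72) = 25 + 721/72 = 2521/72 ≈ 35.014)
-45 + T(-6, -2)*F = -45 + (-6 - 6 - 2)*(2521/72) = -45 - 14*2521/72 = -45 - 17647/36 = -19267/36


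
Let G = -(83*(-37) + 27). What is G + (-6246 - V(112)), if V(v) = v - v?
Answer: -3202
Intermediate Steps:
V(v) = 0
G = 3044 (G = -(-3071 + 27) = -1*(-3044) = 3044)
G + (-6246 - V(112)) = 3044 + (-6246 - 1*0) = 3044 + (-6246 + 0) = 3044 - 6246 = -3202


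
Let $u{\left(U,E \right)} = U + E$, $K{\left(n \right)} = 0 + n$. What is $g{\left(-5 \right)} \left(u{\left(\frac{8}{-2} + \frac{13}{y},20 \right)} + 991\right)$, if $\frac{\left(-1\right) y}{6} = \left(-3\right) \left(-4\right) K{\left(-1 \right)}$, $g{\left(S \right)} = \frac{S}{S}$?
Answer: $\frac{72517}{72} \approx 1007.2$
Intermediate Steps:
$K{\left(n \right)} = n$
$g{\left(S \right)} = 1$
$y = 72$ ($y = - 6 \left(-3\right) \left(-4\right) \left(-1\right) = - 6 \cdot 12 \left(-1\right) = \left(-6\right) \left(-12\right) = 72$)
$u{\left(U,E \right)} = E + U$
$g{\left(-5 \right)} \left(u{\left(\frac{8}{-2} + \frac{13}{y},20 \right)} + 991\right) = 1 \left(\left(20 + \left(\frac{8}{-2} + \frac{13}{72}\right)\right) + 991\right) = 1 \left(\left(20 + \left(8 \left(- \frac{1}{2}\right) + 13 \cdot \frac{1}{72}\right)\right) + 991\right) = 1 \left(\left(20 + \left(-4 + \frac{13}{72}\right)\right) + 991\right) = 1 \left(\left(20 - \frac{275}{72}\right) + 991\right) = 1 \left(\frac{1165}{72} + 991\right) = 1 \cdot \frac{72517}{72} = \frac{72517}{72}$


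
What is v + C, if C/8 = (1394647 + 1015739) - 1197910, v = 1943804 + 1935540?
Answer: 13579152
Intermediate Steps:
v = 3879344
C = 9699808 (C = 8*((1394647 + 1015739) - 1197910) = 8*(2410386 - 1197910) = 8*1212476 = 9699808)
v + C = 3879344 + 9699808 = 13579152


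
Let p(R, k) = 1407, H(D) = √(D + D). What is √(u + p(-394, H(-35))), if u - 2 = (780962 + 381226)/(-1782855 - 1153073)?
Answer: √758856716772362/733982 ≈ 37.531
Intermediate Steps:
u = 1177417/733982 (u = 2 + (780962 + 381226)/(-1782855 - 1153073) = 2 + 1162188/(-2935928) = 2 + 1162188*(-1/2935928) = 2 - 290547/733982 = 1177417/733982 ≈ 1.6041)
H(D) = √2*√D (H(D) = √(2*D) = √2*√D)
√(u + p(-394, H(-35))) = √(1177417/733982 + 1407) = √(1033890091/733982) = √758856716772362/733982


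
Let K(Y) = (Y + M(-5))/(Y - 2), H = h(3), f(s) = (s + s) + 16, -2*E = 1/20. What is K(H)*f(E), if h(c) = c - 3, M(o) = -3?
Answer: 957/40 ≈ 23.925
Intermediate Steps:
E = -1/40 (E = -½/20 = -½*1/20 = -1/40 ≈ -0.025000)
f(s) = 16 + 2*s (f(s) = 2*s + 16 = 16 + 2*s)
h(c) = -3 + c
H = 0 (H = -3 + 3 = 0)
K(Y) = (-3 + Y)/(-2 + Y) (K(Y) = (Y - 3)/(Y - 2) = (-3 + Y)/(-2 + Y))
K(H)*f(E) = ((-3 + 0)/(-2 + 0))*(16 + 2*(-1/40)) = (-3/(-2))*(16 - 1/20) = -½*(-3)*(319/20) = (3/2)*(319/20) = 957/40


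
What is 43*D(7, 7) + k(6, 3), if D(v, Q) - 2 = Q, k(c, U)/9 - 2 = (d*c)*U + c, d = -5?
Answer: -351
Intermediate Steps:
k(c, U) = 18 + 9*c - 45*U*c (k(c, U) = 18 + 9*((-5*c)*U + c) = 18 + 9*(-5*U*c + c) = 18 + 9*(c - 5*U*c) = 18 + (9*c - 45*U*c) = 18 + 9*c - 45*U*c)
D(v, Q) = 2 + Q
43*D(7, 7) + k(6, 3) = 43*(2 + 7) + (18 + 9*6 - 45*3*6) = 43*9 + (18 + 54 - 810) = 387 - 738 = -351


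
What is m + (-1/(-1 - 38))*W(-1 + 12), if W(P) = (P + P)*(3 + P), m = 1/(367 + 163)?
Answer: 163279/20670 ≈ 7.8993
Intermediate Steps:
m = 1/530 ≈ 0.0018868
W(P) = 2*P*(3 + P) (W(P) = (2*P)*(3 + P) = 2*P*(3 + P))
m + (-1/(-1 - 38))*W(-1 + 12) = 1/530 + (-1/(-1 - 38))*(2*(-1 + 12)*(3 + (-1 + 12))) = 1/530 + (-1/(-39))*(2*11*(3 + 11)) = 1/530 + (-1*(-1/39))*(2*11*14) = 1/530 + (1/39)*308 = 1/530 + 308/39 = 163279/20670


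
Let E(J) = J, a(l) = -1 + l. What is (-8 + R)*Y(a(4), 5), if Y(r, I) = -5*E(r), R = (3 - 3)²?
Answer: 120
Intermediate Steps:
R = 0 (R = 0² = 0)
Y(r, I) = -5*r
(-8 + R)*Y(a(4), 5) = (-8 + 0)*(-5*(-1 + 4)) = -(-40)*3 = -8*(-15) = 120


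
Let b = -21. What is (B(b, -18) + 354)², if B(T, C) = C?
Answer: 112896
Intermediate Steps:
(B(b, -18) + 354)² = (-18 + 354)² = 336² = 112896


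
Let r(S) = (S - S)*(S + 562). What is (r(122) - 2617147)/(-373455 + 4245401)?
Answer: -201319/297842 ≈ -0.67593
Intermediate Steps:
r(S) = 0 (r(S) = 0*(562 + S) = 0)
(r(122) - 2617147)/(-373455 + 4245401) = (0 - 2617147)/(-373455 + 4245401) = -2617147/3871946 = -2617147*1/3871946 = -201319/297842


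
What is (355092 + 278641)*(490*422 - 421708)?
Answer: -136206966224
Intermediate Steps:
(355092 + 278641)*(490*422 - 421708) = 633733*(206780 - 421708) = 633733*(-214928) = -136206966224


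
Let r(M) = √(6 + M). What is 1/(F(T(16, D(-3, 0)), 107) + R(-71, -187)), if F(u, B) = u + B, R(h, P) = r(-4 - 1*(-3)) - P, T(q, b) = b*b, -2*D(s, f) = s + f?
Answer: 948/280829 - 16*√5/1404145 ≈ 0.0033502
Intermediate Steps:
D(s, f) = -f/2 - s/2 (D(s, f) = -(s + f)/2 = -(f + s)/2 = -f/2 - s/2)
T(q, b) = b²
R(h, P) = √5 - P (R(h, P) = √(6 + (-4 - 1*(-3))) - P = √(6 + (-4 + 3)) - P = √(6 - 1) - P = √5 - P)
F(u, B) = B + u
1/(F(T(16, D(-3, 0)), 107) + R(-71, -187)) = 1/((107 + (-½*0 - ½*(-3))²) + (√5 - 1*(-187))) = 1/((107 + (0 + 3/2)²) + (√5 + 187)) = 1/((107 + (3/2)²) + (187 + √5)) = 1/((107 + 9/4) + (187 + √5)) = 1/(437/4 + (187 + √5)) = 1/(1185/4 + √5)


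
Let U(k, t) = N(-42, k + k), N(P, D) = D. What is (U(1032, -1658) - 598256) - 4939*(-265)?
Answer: 712643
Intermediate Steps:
U(k, t) = 2*k (U(k, t) = k + k = 2*k)
(U(1032, -1658) - 598256) - 4939*(-265) = (2*1032 - 598256) - 4939*(-265) = (2064 - 598256) + 1308835 = -596192 + 1308835 = 712643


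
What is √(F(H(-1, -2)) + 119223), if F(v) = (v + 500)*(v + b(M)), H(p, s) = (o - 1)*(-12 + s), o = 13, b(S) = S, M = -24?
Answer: √55479 ≈ 235.54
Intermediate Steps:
H(p, s) = -144 + 12*s (H(p, s) = (13 - 1)*(-12 + s) = 12*(-12 + s) = -144 + 12*s)
F(v) = (-24 + v)*(500 + v) (F(v) = (v + 500)*(v - 24) = (500 + v)*(-24 + v) = (-24 + v)*(500 + v))
√(F(H(-1, -2)) + 119223) = √((-12000 + (-144 + 12*(-2))² + 476*(-144 + 12*(-2))) + 119223) = √((-12000 + (-144 - 24)² + 476*(-144 - 24)) + 119223) = √((-12000 + (-168)² + 476*(-168)) + 119223) = √((-12000 + 28224 - 79968) + 119223) = √(-63744 + 119223) = √55479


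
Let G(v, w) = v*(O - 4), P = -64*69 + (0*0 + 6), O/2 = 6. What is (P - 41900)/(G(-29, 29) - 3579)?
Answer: 46310/3811 ≈ 12.152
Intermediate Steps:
O = 12 (O = 2*6 = 12)
P = -4410 (P = -4416 + (0 + 6) = -4416 + 6 = -4410)
G(v, w) = 8*v (G(v, w) = v*(12 - 4) = v*8 = 8*v)
(P - 41900)/(G(-29, 29) - 3579) = (-4410 - 41900)/(8*(-29) - 3579) = -46310/(-232 - 3579) = -46310/(-3811) = -46310*(-1/3811) = 46310/3811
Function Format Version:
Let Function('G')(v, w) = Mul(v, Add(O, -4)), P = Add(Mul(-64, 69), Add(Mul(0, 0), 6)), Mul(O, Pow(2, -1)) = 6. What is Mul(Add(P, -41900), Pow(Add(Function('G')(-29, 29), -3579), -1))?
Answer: Rational(46310, 3811) ≈ 12.152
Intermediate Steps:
O = 12 (O = Mul(2, 6) = 12)
P = -4410 (P = Add(-4416, Add(0, 6)) = Add(-4416, 6) = -4410)
Function('G')(v, w) = Mul(8, v) (Function('G')(v, w) = Mul(v, Add(12, -4)) = Mul(v, 8) = Mul(8, v))
Mul(Add(P, -41900), Pow(Add(Function('G')(-29, 29), -3579), -1)) = Mul(Add(-4410, -41900), Pow(Add(Mul(8, -29), -3579), -1)) = Mul(-46310, Pow(Add(-232, -3579), -1)) = Mul(-46310, Pow(-3811, -1)) = Mul(-46310, Rational(-1, 3811)) = Rational(46310, 3811)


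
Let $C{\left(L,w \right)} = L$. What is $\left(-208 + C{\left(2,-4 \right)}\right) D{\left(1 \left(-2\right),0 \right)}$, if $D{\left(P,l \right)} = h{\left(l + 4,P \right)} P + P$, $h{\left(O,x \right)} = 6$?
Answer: $2884$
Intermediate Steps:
$D{\left(P,l \right)} = 7 P$ ($D{\left(P,l \right)} = 6 P + P = 7 P$)
$\left(-208 + C{\left(2,-4 \right)}\right) D{\left(1 \left(-2\right),0 \right)} = \left(-208 + 2\right) 7 \cdot 1 \left(-2\right) = - 206 \cdot 7 \left(-2\right) = \left(-206\right) \left(-14\right) = 2884$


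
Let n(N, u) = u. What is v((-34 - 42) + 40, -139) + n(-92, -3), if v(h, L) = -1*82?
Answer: -85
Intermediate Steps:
v(h, L) = -82
v((-34 - 42) + 40, -139) + n(-92, -3) = -82 - 3 = -85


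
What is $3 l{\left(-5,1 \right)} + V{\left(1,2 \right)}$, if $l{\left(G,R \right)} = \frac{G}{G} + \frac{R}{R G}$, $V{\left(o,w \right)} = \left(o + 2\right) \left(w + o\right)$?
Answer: $\frac{57}{5} \approx 11.4$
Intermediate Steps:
$V{\left(o,w \right)} = \left(2 + o\right) \left(o + w\right)$
$l{\left(G,R \right)} = 1 + \frac{1}{G}$ ($l{\left(G,R \right)} = 1 + \frac{R}{G R} = 1 + R \frac{1}{G R} = 1 + \frac{1}{G}$)
$3 l{\left(-5,1 \right)} + V{\left(1,2 \right)} = 3 \frac{1 - 5}{-5} + \left(1^{2} + 2 \cdot 1 + 2 \cdot 2 + 1 \cdot 2\right) = 3 \left(\left(- \frac{1}{5}\right) \left(-4\right)\right) + \left(1 + 2 + 4 + 2\right) = 3 \cdot \frac{4}{5} + 9 = \frac{12}{5} + 9 = \frac{57}{5}$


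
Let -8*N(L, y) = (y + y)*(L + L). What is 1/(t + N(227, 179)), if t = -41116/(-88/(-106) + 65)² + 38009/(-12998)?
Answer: -79113113379/1608283513033654 ≈ -4.9191e-5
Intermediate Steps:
t = -1963890138401/158226226758 (t = -41116/(-88*(-1/106) + 65)² + 38009*(-1/12998) = -41116/(44/53 + 65)² - 38009/12998 = -41116/((3489/53)²) - 38009/12998 = -41116/12173121/2809 - 38009/12998 = -41116*2809/12173121 - 38009/12998 = -115494844/12173121 - 38009/12998 = -1963890138401/158226226758 ≈ -12.412)
N(L, y) = -L*y/2 (N(L, y) = -(y + y)*(L + L)/8 = -2*y*2*L/8 = -L*y/2)
1/(t + N(227, 179)) = 1/(-1963890138401/158226226758 - ½*227*179) = 1/(-1963890138401/158226226758 - 40633/2) = 1/(-1608283513033654/79113113379) = -79113113379/1608283513033654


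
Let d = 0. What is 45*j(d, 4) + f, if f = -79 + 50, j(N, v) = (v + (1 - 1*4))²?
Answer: 16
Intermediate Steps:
j(N, v) = (-3 + v)² (j(N, v) = (v + (1 - 4))² = (v - 3)² = (-3 + v)²)
f = -29
45*j(d, 4) + f = 45*(-3 + 4)² - 29 = 45*1² - 29 = 45*1 - 29 = 45 - 29 = 16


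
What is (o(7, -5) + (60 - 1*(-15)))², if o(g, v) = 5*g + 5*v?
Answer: 7225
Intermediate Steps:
(o(7, -5) + (60 - 1*(-15)))² = ((5*7 + 5*(-5)) + (60 - 1*(-15)))² = ((35 - 25) + (60 + 15))² = (10 + 75)² = 85² = 7225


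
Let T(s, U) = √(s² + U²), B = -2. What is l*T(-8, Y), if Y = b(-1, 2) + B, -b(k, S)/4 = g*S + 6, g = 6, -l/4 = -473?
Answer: 3784*√1385 ≈ 1.4082e+5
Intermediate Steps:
l = 1892 (l = -4*(-473) = 1892)
b(k, S) = -24 - 24*S (b(k, S) = -4*(6*S + 6) = -4*(6 + 6*S) = -24 - 24*S)
Y = -74 (Y = (-24 - 24*2) - 2 = (-24 - 48) - 2 = -72 - 2 = -74)
T(s, U) = √(U² + s²)
l*T(-8, Y) = 1892*√((-74)² + (-8)²) = 1892*√(5476 + 64) = 1892*√5540 = 1892*(2*√1385) = 3784*√1385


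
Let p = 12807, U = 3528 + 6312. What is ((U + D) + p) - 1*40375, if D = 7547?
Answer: -10181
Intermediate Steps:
U = 9840
((U + D) + p) - 1*40375 = ((9840 + 7547) + 12807) - 1*40375 = (17387 + 12807) - 40375 = 30194 - 40375 = -10181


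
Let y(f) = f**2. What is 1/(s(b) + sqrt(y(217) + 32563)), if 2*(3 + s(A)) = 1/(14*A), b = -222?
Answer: 115922184/3077298442511 + 77277312*sqrt(19913)/3077298442511 ≈ 0.0035813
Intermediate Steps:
s(A) = -3 + 1/(28*A) (s(A) = -3 + 1/(2*((14*A))) = -3 + (1/(14*A))/2 = -3 + 1/(28*A))
1/(s(b) + sqrt(y(217) + 32563)) = 1/((-3 + (1/28)/(-222)) + sqrt(217**2 + 32563)) = 1/((-3 + (1/28)*(-1/222)) + sqrt(47089 + 32563)) = 1/((-3 - 1/6216) + sqrt(79652)) = 1/(-18649/6216 + 2*sqrt(19913))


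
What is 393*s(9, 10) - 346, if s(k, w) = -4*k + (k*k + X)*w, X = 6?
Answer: 327416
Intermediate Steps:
s(k, w) = -4*k + w*(6 + k²) (s(k, w) = -4*k + (k*k + 6)*w = -4*k + (k² + 6)*w = -4*k + (6 + k²)*w = -4*k + w*(6 + k²))
393*s(9, 10) - 346 = 393*(-4*9 + 6*10 + 10*9²) - 346 = 393*(-36 + 60 + 10*81) - 346 = 393*(-36 + 60 + 810) - 346 = 393*834 - 346 = 327762 - 346 = 327416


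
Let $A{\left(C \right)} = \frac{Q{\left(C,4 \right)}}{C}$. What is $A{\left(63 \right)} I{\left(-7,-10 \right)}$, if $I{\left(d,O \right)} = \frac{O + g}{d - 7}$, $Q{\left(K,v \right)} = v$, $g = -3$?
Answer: $\frac{26}{441} \approx 0.058957$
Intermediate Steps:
$I{\left(d,O \right)} = \frac{-3 + O}{-7 + d}$ ($I{\left(d,O \right)} = \frac{O - 3}{d - 7} = \frac{-3 + O}{-7 + d}$)
$A{\left(C \right)} = \frac{4}{C}$
$A{\left(63 \right)} I{\left(-7,-10 \right)} = \frac{4}{63} \frac{-3 - 10}{-7 - 7} = 4 \cdot \frac{1}{63} \frac{1}{-14} \left(-13\right) = \frac{4 \left(\left(- \frac{1}{14}\right) \left(-13\right)\right)}{63} = \frac{4}{63} \cdot \frac{13}{14} = \frac{26}{441}$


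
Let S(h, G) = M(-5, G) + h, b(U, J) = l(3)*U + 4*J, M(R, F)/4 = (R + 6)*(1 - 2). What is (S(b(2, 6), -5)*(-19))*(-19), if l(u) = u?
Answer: 9386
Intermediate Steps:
M(R, F) = -24 - 4*R (M(R, F) = 4*((R + 6)*(1 - 2)) = 4*((6 + R)*(-1)) = 4*(-6 - R) = -24 - 4*R)
b(U, J) = 3*U + 4*J
S(h, G) = -4 + h (S(h, G) = (-24 - 4*(-5)) + h = (-24 + 20) + h = -4 + h)
(S(b(2, 6), -5)*(-19))*(-19) = ((-4 + (3*2 + 4*6))*(-19))*(-19) = ((-4 + (6 + 24))*(-19))*(-19) = ((-4 + 30)*(-19))*(-19) = (26*(-19))*(-19) = -494*(-19) = 9386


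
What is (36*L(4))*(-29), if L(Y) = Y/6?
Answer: -696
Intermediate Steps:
L(Y) = Y/6 (L(Y) = Y*(⅙) = Y/6)
(36*L(4))*(-29) = (36*((⅙)*4))*(-29) = (36*(⅔))*(-29) = 24*(-29) = -696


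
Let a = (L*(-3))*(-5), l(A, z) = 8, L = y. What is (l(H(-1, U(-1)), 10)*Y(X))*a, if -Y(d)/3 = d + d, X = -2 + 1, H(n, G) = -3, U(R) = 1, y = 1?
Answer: 720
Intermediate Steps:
L = 1
X = -1
Y(d) = -6*d (Y(d) = -3*(d + d) = -6*d)
a = 15 (a = (1*(-3))*(-5) = -3*(-5) = 15)
(l(H(-1, U(-1)), 10)*Y(X))*a = (8*(-6*(-1)))*15 = (8*6)*15 = 48*15 = 720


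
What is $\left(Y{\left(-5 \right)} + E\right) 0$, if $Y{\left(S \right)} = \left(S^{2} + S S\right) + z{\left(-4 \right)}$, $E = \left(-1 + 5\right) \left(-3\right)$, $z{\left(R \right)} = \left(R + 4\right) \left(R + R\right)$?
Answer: $0$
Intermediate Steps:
$z{\left(R \right)} = 2 R \left(4 + R\right)$ ($z{\left(R \right)} = \left(4 + R\right) 2 R = 2 R \left(4 + R\right)$)
$E = -12$ ($E = 4 \left(-3\right) = -12$)
$Y{\left(S \right)} = 2 S^{2}$ ($Y{\left(S \right)} = \left(S^{2} + S S\right) + 2 \left(-4\right) \left(4 - 4\right) = \left(S^{2} + S^{2}\right) + 2 \left(-4\right) 0 = 2 S^{2} + 0 = 2 S^{2}$)
$\left(Y{\left(-5 \right)} + E\right) 0 = \left(2 \left(-5\right)^{2} - 12\right) 0 = \left(2 \cdot 25 - 12\right) 0 = \left(50 - 12\right) 0 = 38 \cdot 0 = 0$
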